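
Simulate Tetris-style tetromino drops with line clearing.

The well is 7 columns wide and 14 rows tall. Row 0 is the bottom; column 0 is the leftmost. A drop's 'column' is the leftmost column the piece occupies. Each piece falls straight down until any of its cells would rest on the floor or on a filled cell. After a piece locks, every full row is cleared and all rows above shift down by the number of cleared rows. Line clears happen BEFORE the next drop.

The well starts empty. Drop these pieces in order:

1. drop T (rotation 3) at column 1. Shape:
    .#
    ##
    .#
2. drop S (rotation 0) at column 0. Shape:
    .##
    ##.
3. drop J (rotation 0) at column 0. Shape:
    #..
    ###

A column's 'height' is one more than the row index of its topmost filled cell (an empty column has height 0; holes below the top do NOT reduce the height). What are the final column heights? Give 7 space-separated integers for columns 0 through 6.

Drop 1: T rot3 at col 1 lands with bottom-row=0; cleared 0 line(s) (total 0); column heights now [0 2 3 0 0 0 0], max=3
Drop 2: S rot0 at col 0 lands with bottom-row=2; cleared 0 line(s) (total 0); column heights now [3 4 4 0 0 0 0], max=4
Drop 3: J rot0 at col 0 lands with bottom-row=4; cleared 0 line(s) (total 0); column heights now [6 5 5 0 0 0 0], max=6

Answer: 6 5 5 0 0 0 0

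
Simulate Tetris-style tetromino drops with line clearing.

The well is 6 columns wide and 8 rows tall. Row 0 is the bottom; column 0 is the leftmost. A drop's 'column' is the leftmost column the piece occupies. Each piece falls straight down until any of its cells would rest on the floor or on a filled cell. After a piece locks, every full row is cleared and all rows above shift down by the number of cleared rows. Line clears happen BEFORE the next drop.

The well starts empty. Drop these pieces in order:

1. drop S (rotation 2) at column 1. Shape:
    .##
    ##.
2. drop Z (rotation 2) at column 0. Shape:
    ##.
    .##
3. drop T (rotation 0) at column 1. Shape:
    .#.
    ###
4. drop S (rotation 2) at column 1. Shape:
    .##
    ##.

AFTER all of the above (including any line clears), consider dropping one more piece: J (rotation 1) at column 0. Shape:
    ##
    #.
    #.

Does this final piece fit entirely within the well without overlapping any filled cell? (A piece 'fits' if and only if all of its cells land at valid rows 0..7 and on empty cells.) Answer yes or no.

Answer: yes

Derivation:
Drop 1: S rot2 at col 1 lands with bottom-row=0; cleared 0 line(s) (total 0); column heights now [0 1 2 2 0 0], max=2
Drop 2: Z rot2 at col 0 lands with bottom-row=2; cleared 0 line(s) (total 0); column heights now [4 4 3 2 0 0], max=4
Drop 3: T rot0 at col 1 lands with bottom-row=4; cleared 0 line(s) (total 0); column heights now [4 5 6 5 0 0], max=6
Drop 4: S rot2 at col 1 lands with bottom-row=6; cleared 0 line(s) (total 0); column heights now [4 7 8 8 0 0], max=8
Test piece J rot1 at col 0 (width 2): heights before test = [4 7 8 8 0 0]; fits = True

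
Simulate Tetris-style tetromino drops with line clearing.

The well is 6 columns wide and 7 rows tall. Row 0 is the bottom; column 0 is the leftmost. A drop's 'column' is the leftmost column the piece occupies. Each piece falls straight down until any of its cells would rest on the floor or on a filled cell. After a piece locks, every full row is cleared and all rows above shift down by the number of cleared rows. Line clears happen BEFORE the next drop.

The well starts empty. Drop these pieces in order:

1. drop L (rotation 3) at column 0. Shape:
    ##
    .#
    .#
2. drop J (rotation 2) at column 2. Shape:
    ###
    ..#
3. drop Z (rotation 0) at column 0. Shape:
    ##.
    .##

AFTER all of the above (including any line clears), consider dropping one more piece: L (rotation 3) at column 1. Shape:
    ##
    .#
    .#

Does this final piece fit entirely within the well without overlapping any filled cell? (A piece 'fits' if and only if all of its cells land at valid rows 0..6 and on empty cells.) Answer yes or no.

Drop 1: L rot3 at col 0 lands with bottom-row=0; cleared 0 line(s) (total 0); column heights now [3 3 0 0 0 0], max=3
Drop 2: J rot2 at col 2 lands with bottom-row=0; cleared 0 line(s) (total 0); column heights now [3 3 2 2 2 0], max=3
Drop 3: Z rot0 at col 0 lands with bottom-row=3; cleared 0 line(s) (total 0); column heights now [5 5 4 2 2 0], max=5
Test piece L rot3 at col 1 (width 2): heights before test = [5 5 4 2 2 0]; fits = True

Answer: yes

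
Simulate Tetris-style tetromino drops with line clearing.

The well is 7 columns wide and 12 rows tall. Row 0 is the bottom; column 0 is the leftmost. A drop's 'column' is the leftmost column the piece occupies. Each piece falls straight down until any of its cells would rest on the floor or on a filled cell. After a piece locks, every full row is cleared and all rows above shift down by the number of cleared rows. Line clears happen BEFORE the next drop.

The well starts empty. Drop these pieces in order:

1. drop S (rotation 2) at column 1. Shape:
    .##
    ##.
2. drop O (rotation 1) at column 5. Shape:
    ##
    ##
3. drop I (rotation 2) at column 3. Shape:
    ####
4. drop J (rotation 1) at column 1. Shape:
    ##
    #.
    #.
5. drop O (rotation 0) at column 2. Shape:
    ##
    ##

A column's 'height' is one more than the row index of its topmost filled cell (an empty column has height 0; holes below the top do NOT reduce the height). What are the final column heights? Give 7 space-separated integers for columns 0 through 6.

Answer: 0 4 6 6 3 3 3

Derivation:
Drop 1: S rot2 at col 1 lands with bottom-row=0; cleared 0 line(s) (total 0); column heights now [0 1 2 2 0 0 0], max=2
Drop 2: O rot1 at col 5 lands with bottom-row=0; cleared 0 line(s) (total 0); column heights now [0 1 2 2 0 2 2], max=2
Drop 3: I rot2 at col 3 lands with bottom-row=2; cleared 0 line(s) (total 0); column heights now [0 1 2 3 3 3 3], max=3
Drop 4: J rot1 at col 1 lands with bottom-row=1; cleared 0 line(s) (total 0); column heights now [0 4 4 3 3 3 3], max=4
Drop 5: O rot0 at col 2 lands with bottom-row=4; cleared 0 line(s) (total 0); column heights now [0 4 6 6 3 3 3], max=6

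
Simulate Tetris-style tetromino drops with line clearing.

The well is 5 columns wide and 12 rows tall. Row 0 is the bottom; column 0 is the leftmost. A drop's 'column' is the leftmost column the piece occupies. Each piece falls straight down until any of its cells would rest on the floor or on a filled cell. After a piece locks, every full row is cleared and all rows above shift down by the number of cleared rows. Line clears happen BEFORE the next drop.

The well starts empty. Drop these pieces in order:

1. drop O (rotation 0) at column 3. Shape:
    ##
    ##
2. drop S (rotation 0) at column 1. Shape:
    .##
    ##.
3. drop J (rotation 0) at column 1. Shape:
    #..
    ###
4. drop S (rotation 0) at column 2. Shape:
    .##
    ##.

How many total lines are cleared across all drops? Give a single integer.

Answer: 0

Derivation:
Drop 1: O rot0 at col 3 lands with bottom-row=0; cleared 0 line(s) (total 0); column heights now [0 0 0 2 2], max=2
Drop 2: S rot0 at col 1 lands with bottom-row=1; cleared 0 line(s) (total 0); column heights now [0 2 3 3 2], max=3
Drop 3: J rot0 at col 1 lands with bottom-row=3; cleared 0 line(s) (total 0); column heights now [0 5 4 4 2], max=5
Drop 4: S rot0 at col 2 lands with bottom-row=4; cleared 0 line(s) (total 0); column heights now [0 5 5 6 6], max=6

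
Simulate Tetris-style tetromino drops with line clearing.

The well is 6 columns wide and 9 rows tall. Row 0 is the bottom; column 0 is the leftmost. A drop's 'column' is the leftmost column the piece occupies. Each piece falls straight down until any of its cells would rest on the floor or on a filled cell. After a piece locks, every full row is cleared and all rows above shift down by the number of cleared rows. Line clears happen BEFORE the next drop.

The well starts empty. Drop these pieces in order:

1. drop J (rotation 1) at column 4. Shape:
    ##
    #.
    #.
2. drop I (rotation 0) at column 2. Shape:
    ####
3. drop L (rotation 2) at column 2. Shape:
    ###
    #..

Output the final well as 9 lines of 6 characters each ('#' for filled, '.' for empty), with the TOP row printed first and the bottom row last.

Answer: ......
......
......
..###.
..#...
..####
....##
....#.
....#.

Derivation:
Drop 1: J rot1 at col 4 lands with bottom-row=0; cleared 0 line(s) (total 0); column heights now [0 0 0 0 3 3], max=3
Drop 2: I rot0 at col 2 lands with bottom-row=3; cleared 0 line(s) (total 0); column heights now [0 0 4 4 4 4], max=4
Drop 3: L rot2 at col 2 lands with bottom-row=4; cleared 0 line(s) (total 0); column heights now [0 0 6 6 6 4], max=6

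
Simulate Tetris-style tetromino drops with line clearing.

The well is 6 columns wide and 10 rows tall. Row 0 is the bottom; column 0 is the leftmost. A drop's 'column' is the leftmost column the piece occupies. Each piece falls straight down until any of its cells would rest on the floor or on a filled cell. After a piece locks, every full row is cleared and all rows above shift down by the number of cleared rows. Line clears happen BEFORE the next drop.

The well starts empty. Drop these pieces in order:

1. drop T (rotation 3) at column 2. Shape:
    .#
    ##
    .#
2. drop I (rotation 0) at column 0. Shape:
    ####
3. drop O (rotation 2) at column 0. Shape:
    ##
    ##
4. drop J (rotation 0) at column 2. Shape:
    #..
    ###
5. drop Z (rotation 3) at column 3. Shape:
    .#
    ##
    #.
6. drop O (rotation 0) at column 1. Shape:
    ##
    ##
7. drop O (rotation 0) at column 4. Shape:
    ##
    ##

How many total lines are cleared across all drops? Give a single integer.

Answer: 0

Derivation:
Drop 1: T rot3 at col 2 lands with bottom-row=0; cleared 0 line(s) (total 0); column heights now [0 0 2 3 0 0], max=3
Drop 2: I rot0 at col 0 lands with bottom-row=3; cleared 0 line(s) (total 0); column heights now [4 4 4 4 0 0], max=4
Drop 3: O rot2 at col 0 lands with bottom-row=4; cleared 0 line(s) (total 0); column heights now [6 6 4 4 0 0], max=6
Drop 4: J rot0 at col 2 lands with bottom-row=4; cleared 0 line(s) (total 0); column heights now [6 6 6 5 5 0], max=6
Drop 5: Z rot3 at col 3 lands with bottom-row=5; cleared 0 line(s) (total 0); column heights now [6 6 6 7 8 0], max=8
Drop 6: O rot0 at col 1 lands with bottom-row=6; cleared 0 line(s) (total 0); column heights now [6 8 8 7 8 0], max=8
Drop 7: O rot0 at col 4 lands with bottom-row=8; cleared 0 line(s) (total 0); column heights now [6 8 8 7 10 10], max=10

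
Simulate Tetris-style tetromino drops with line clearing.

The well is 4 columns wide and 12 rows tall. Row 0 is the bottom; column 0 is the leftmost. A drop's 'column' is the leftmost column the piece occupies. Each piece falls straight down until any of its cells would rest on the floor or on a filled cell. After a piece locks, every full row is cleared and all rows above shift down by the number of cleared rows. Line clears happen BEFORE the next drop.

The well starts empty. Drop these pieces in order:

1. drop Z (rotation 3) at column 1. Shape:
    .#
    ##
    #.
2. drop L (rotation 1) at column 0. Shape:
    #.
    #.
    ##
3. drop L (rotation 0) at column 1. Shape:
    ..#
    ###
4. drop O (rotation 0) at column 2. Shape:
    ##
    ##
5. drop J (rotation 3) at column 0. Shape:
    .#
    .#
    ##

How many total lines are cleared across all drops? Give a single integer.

Answer: 2

Derivation:
Drop 1: Z rot3 at col 1 lands with bottom-row=0; cleared 0 line(s) (total 0); column heights now [0 2 3 0], max=3
Drop 2: L rot1 at col 0 lands with bottom-row=2; cleared 0 line(s) (total 0); column heights now [5 3 3 0], max=5
Drop 3: L rot0 at col 1 lands with bottom-row=3; cleared 1 line(s) (total 1); column heights now [4 3 3 4], max=4
Drop 4: O rot0 at col 2 lands with bottom-row=4; cleared 0 line(s) (total 1); column heights now [4 3 6 6], max=6
Drop 5: J rot3 at col 0 lands with bottom-row=4; cleared 1 line(s) (total 2); column heights now [4 6 5 5], max=6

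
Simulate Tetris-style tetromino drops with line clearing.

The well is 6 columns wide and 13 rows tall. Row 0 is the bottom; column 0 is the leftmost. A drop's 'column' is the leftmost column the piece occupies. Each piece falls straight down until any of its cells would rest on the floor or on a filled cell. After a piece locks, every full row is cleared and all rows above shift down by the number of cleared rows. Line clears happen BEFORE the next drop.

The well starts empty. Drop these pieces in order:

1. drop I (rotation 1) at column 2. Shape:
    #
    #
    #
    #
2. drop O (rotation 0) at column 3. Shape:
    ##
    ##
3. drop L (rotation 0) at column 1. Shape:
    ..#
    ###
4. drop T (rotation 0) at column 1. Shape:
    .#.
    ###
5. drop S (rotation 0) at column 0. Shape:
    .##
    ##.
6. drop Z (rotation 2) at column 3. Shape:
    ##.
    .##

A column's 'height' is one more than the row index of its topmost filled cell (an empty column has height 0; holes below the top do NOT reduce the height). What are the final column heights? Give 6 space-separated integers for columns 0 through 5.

Drop 1: I rot1 at col 2 lands with bottom-row=0; cleared 0 line(s) (total 0); column heights now [0 0 4 0 0 0], max=4
Drop 2: O rot0 at col 3 lands with bottom-row=0; cleared 0 line(s) (total 0); column heights now [0 0 4 2 2 0], max=4
Drop 3: L rot0 at col 1 lands with bottom-row=4; cleared 0 line(s) (total 0); column heights now [0 5 5 6 2 0], max=6
Drop 4: T rot0 at col 1 lands with bottom-row=6; cleared 0 line(s) (total 0); column heights now [0 7 8 7 2 0], max=8
Drop 5: S rot0 at col 0 lands with bottom-row=7; cleared 0 line(s) (total 0); column heights now [8 9 9 7 2 0], max=9
Drop 6: Z rot2 at col 3 lands with bottom-row=6; cleared 0 line(s) (total 0); column heights now [8 9 9 8 8 7], max=9

Answer: 8 9 9 8 8 7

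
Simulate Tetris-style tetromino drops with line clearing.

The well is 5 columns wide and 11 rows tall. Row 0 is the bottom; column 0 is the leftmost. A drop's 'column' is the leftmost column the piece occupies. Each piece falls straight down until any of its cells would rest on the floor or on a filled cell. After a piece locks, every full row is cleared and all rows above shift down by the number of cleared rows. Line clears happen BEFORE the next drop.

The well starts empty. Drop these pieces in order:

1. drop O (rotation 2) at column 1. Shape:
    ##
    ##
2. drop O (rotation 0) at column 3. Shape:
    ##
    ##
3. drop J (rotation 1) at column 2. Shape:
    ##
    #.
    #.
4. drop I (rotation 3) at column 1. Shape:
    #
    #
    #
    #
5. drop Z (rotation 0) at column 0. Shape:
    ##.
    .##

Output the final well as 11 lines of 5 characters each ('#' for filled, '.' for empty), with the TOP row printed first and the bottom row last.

Answer: .....
.....
.....
##...
.##..
.#...
.###.
.##..
.##..
.####
.####

Derivation:
Drop 1: O rot2 at col 1 lands with bottom-row=0; cleared 0 line(s) (total 0); column heights now [0 2 2 0 0], max=2
Drop 2: O rot0 at col 3 lands with bottom-row=0; cleared 0 line(s) (total 0); column heights now [0 2 2 2 2], max=2
Drop 3: J rot1 at col 2 lands with bottom-row=2; cleared 0 line(s) (total 0); column heights now [0 2 5 5 2], max=5
Drop 4: I rot3 at col 1 lands with bottom-row=2; cleared 0 line(s) (total 0); column heights now [0 6 5 5 2], max=6
Drop 5: Z rot0 at col 0 lands with bottom-row=6; cleared 0 line(s) (total 0); column heights now [8 8 7 5 2], max=8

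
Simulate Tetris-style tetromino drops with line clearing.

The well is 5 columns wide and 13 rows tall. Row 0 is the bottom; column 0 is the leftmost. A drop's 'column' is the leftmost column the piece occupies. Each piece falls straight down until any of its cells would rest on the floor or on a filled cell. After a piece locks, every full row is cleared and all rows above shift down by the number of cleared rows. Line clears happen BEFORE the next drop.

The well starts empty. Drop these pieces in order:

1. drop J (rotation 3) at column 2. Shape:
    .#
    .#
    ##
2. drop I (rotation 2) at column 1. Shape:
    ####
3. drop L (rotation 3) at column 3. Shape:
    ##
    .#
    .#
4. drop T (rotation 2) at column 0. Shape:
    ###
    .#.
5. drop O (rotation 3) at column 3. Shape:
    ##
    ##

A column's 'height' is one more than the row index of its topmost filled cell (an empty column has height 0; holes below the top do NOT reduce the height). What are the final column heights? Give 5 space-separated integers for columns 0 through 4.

Drop 1: J rot3 at col 2 lands with bottom-row=0; cleared 0 line(s) (total 0); column heights now [0 0 1 3 0], max=3
Drop 2: I rot2 at col 1 lands with bottom-row=3; cleared 0 line(s) (total 0); column heights now [0 4 4 4 4], max=4
Drop 3: L rot3 at col 3 lands with bottom-row=4; cleared 0 line(s) (total 0); column heights now [0 4 4 7 7], max=7
Drop 4: T rot2 at col 0 lands with bottom-row=4; cleared 0 line(s) (total 0); column heights now [6 6 6 7 7], max=7
Drop 5: O rot3 at col 3 lands with bottom-row=7; cleared 0 line(s) (total 0); column heights now [6 6 6 9 9], max=9

Answer: 6 6 6 9 9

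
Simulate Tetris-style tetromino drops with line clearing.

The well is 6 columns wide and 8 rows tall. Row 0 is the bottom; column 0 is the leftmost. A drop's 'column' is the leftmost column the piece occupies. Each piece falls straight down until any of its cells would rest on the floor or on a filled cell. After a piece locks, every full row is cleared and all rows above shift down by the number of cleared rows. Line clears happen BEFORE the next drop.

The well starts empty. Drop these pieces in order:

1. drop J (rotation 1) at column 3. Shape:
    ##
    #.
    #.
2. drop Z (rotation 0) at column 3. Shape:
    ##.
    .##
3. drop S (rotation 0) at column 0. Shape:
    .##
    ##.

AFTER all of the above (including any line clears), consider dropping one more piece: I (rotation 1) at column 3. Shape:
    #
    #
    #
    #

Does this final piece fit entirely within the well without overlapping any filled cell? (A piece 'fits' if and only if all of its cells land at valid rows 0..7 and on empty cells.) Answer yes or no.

Answer: no

Derivation:
Drop 1: J rot1 at col 3 lands with bottom-row=0; cleared 0 line(s) (total 0); column heights now [0 0 0 3 3 0], max=3
Drop 2: Z rot0 at col 3 lands with bottom-row=3; cleared 0 line(s) (total 0); column heights now [0 0 0 5 5 4], max=5
Drop 3: S rot0 at col 0 lands with bottom-row=0; cleared 0 line(s) (total 0); column heights now [1 2 2 5 5 4], max=5
Test piece I rot1 at col 3 (width 1): heights before test = [1 2 2 5 5 4]; fits = False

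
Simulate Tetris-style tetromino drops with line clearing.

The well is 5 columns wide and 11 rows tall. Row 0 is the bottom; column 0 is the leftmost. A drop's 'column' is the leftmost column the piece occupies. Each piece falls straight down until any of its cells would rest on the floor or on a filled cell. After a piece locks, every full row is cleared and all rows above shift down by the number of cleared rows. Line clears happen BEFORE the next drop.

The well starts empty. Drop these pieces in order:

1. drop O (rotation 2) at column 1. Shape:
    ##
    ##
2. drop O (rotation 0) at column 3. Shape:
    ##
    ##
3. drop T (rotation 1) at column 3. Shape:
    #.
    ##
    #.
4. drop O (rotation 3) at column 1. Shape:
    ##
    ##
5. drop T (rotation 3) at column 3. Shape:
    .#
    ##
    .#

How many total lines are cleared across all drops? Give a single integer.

Answer: 0

Derivation:
Drop 1: O rot2 at col 1 lands with bottom-row=0; cleared 0 line(s) (total 0); column heights now [0 2 2 0 0], max=2
Drop 2: O rot0 at col 3 lands with bottom-row=0; cleared 0 line(s) (total 0); column heights now [0 2 2 2 2], max=2
Drop 3: T rot1 at col 3 lands with bottom-row=2; cleared 0 line(s) (total 0); column heights now [0 2 2 5 4], max=5
Drop 4: O rot3 at col 1 lands with bottom-row=2; cleared 0 line(s) (total 0); column heights now [0 4 4 5 4], max=5
Drop 5: T rot3 at col 3 lands with bottom-row=4; cleared 0 line(s) (total 0); column heights now [0 4 4 6 7], max=7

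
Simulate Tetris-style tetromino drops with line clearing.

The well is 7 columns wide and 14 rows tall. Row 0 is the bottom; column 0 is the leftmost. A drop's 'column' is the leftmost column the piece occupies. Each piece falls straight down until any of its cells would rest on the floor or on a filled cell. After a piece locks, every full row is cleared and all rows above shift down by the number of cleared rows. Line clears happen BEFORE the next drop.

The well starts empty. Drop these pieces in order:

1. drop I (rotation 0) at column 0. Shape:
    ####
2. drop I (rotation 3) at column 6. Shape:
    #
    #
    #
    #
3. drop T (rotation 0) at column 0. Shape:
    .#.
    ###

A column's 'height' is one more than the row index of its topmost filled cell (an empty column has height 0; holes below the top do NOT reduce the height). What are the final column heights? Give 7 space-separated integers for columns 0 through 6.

Drop 1: I rot0 at col 0 lands with bottom-row=0; cleared 0 line(s) (total 0); column heights now [1 1 1 1 0 0 0], max=1
Drop 2: I rot3 at col 6 lands with bottom-row=0; cleared 0 line(s) (total 0); column heights now [1 1 1 1 0 0 4], max=4
Drop 3: T rot0 at col 0 lands with bottom-row=1; cleared 0 line(s) (total 0); column heights now [2 3 2 1 0 0 4], max=4

Answer: 2 3 2 1 0 0 4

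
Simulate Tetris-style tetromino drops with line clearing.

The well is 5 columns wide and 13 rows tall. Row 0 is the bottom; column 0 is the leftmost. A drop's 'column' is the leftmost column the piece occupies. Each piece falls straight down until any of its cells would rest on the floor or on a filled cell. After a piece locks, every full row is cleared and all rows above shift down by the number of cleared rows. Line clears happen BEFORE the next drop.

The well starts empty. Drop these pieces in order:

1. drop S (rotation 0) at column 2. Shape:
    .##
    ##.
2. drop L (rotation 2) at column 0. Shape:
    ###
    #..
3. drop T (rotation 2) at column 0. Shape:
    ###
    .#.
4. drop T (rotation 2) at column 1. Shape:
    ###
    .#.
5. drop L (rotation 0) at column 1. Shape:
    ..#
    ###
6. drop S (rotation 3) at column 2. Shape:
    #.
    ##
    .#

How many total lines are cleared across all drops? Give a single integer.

Answer: 1

Derivation:
Drop 1: S rot0 at col 2 lands with bottom-row=0; cleared 0 line(s) (total 0); column heights now [0 0 1 2 2], max=2
Drop 2: L rot2 at col 0 lands with bottom-row=0; cleared 1 line(s) (total 1); column heights now [1 0 1 1 0], max=1
Drop 3: T rot2 at col 0 lands with bottom-row=0; cleared 0 line(s) (total 1); column heights now [2 2 2 1 0], max=2
Drop 4: T rot2 at col 1 lands with bottom-row=2; cleared 0 line(s) (total 1); column heights now [2 4 4 4 0], max=4
Drop 5: L rot0 at col 1 lands with bottom-row=4; cleared 0 line(s) (total 1); column heights now [2 5 5 6 0], max=6
Drop 6: S rot3 at col 2 lands with bottom-row=6; cleared 0 line(s) (total 1); column heights now [2 5 9 8 0], max=9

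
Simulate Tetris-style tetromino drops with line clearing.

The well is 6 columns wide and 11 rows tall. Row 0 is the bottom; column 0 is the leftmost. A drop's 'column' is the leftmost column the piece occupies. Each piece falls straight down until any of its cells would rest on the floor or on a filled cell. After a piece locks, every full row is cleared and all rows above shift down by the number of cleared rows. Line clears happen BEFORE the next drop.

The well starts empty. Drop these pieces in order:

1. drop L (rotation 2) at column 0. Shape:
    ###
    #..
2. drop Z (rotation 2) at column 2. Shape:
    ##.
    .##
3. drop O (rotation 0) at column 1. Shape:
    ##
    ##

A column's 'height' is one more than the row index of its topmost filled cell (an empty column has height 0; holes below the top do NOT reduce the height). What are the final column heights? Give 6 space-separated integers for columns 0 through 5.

Drop 1: L rot2 at col 0 lands with bottom-row=0; cleared 0 line(s) (total 0); column heights now [2 2 2 0 0 0], max=2
Drop 2: Z rot2 at col 2 lands with bottom-row=1; cleared 0 line(s) (total 0); column heights now [2 2 3 3 2 0], max=3
Drop 3: O rot0 at col 1 lands with bottom-row=3; cleared 0 line(s) (total 0); column heights now [2 5 5 3 2 0], max=5

Answer: 2 5 5 3 2 0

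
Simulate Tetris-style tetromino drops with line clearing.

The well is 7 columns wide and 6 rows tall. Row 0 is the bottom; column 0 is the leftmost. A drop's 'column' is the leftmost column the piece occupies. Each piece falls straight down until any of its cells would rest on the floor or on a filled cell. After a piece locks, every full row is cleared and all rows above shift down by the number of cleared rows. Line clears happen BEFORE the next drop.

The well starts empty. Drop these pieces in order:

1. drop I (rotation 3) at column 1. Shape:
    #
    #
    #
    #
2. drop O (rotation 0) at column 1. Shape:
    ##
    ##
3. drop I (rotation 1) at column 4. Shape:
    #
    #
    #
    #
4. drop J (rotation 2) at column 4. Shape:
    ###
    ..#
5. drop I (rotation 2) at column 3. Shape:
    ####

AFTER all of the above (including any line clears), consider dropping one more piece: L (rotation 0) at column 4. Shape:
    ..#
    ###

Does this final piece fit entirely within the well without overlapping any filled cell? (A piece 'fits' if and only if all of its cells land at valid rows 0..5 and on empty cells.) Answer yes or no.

Answer: no

Derivation:
Drop 1: I rot3 at col 1 lands with bottom-row=0; cleared 0 line(s) (total 0); column heights now [0 4 0 0 0 0 0], max=4
Drop 2: O rot0 at col 1 lands with bottom-row=4; cleared 0 line(s) (total 0); column heights now [0 6 6 0 0 0 0], max=6
Drop 3: I rot1 at col 4 lands with bottom-row=0; cleared 0 line(s) (total 0); column heights now [0 6 6 0 4 0 0], max=6
Drop 4: J rot2 at col 4 lands with bottom-row=3; cleared 0 line(s) (total 0); column heights now [0 6 6 0 5 5 5], max=6
Drop 5: I rot2 at col 3 lands with bottom-row=5; cleared 0 line(s) (total 0); column heights now [0 6 6 6 6 6 6], max=6
Test piece L rot0 at col 4 (width 3): heights before test = [0 6 6 6 6 6 6]; fits = False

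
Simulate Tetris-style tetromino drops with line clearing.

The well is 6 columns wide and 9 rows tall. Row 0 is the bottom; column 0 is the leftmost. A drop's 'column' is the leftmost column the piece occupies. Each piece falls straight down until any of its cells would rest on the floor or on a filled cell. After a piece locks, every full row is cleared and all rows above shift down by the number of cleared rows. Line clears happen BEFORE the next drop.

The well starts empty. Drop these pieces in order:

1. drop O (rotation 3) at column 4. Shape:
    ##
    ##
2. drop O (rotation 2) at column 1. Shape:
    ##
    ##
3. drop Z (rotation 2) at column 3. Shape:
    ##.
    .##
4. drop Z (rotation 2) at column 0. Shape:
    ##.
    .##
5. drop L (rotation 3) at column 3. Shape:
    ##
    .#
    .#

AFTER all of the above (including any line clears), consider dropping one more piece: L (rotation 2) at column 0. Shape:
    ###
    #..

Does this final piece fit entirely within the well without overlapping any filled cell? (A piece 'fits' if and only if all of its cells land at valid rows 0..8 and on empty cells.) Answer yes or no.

Answer: yes

Derivation:
Drop 1: O rot3 at col 4 lands with bottom-row=0; cleared 0 line(s) (total 0); column heights now [0 0 0 0 2 2], max=2
Drop 2: O rot2 at col 1 lands with bottom-row=0; cleared 0 line(s) (total 0); column heights now [0 2 2 0 2 2], max=2
Drop 3: Z rot2 at col 3 lands with bottom-row=2; cleared 0 line(s) (total 0); column heights now [0 2 2 4 4 3], max=4
Drop 4: Z rot2 at col 0 lands with bottom-row=2; cleared 0 line(s) (total 0); column heights now [4 4 3 4 4 3], max=4
Drop 5: L rot3 at col 3 lands with bottom-row=4; cleared 0 line(s) (total 0); column heights now [4 4 3 7 7 3], max=7
Test piece L rot2 at col 0 (width 3): heights before test = [4 4 3 7 7 3]; fits = True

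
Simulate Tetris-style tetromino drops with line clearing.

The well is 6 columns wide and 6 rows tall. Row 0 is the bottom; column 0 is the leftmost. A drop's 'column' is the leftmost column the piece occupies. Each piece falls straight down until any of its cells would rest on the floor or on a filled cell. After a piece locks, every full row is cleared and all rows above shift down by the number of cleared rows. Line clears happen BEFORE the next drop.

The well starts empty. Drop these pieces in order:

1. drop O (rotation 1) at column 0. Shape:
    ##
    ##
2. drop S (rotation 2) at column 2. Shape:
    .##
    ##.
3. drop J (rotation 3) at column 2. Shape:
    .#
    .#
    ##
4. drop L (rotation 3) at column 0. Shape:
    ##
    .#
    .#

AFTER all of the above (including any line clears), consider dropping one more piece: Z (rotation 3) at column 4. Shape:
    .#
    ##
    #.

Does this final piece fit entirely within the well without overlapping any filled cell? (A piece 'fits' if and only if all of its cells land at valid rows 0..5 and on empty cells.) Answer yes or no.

Answer: yes

Derivation:
Drop 1: O rot1 at col 0 lands with bottom-row=0; cleared 0 line(s) (total 0); column heights now [2 2 0 0 0 0], max=2
Drop 2: S rot2 at col 2 lands with bottom-row=0; cleared 0 line(s) (total 0); column heights now [2 2 1 2 2 0], max=2
Drop 3: J rot3 at col 2 lands with bottom-row=2; cleared 0 line(s) (total 0); column heights now [2 2 3 5 2 0], max=5
Drop 4: L rot3 at col 0 lands with bottom-row=2; cleared 0 line(s) (total 0); column heights now [5 5 3 5 2 0], max=5
Test piece Z rot3 at col 4 (width 2): heights before test = [5 5 3 5 2 0]; fits = True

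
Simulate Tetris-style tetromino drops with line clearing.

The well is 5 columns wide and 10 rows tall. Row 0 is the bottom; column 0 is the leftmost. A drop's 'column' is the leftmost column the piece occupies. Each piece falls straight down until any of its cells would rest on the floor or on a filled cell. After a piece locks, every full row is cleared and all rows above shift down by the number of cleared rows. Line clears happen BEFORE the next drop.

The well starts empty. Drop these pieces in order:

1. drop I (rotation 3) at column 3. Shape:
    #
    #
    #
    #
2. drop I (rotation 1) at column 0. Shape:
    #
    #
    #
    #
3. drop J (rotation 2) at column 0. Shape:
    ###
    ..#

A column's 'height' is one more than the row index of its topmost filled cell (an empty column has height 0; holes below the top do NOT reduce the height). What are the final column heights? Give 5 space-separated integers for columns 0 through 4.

Drop 1: I rot3 at col 3 lands with bottom-row=0; cleared 0 line(s) (total 0); column heights now [0 0 0 4 0], max=4
Drop 2: I rot1 at col 0 lands with bottom-row=0; cleared 0 line(s) (total 0); column heights now [4 0 0 4 0], max=4
Drop 3: J rot2 at col 0 lands with bottom-row=3; cleared 0 line(s) (total 0); column heights now [5 5 5 4 0], max=5

Answer: 5 5 5 4 0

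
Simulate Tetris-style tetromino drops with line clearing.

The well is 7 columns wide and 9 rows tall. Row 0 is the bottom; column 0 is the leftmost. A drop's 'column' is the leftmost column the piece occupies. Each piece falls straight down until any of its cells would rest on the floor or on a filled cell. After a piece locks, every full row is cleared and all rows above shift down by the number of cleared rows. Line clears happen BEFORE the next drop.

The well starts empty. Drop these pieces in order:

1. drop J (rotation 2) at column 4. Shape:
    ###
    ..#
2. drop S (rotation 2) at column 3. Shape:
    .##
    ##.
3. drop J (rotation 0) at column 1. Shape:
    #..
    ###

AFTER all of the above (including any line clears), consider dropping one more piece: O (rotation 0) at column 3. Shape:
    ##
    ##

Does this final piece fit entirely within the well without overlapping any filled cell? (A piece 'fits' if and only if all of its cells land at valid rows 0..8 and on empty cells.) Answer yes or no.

Drop 1: J rot2 at col 4 lands with bottom-row=0; cleared 0 line(s) (total 0); column heights now [0 0 0 0 2 2 2], max=2
Drop 2: S rot2 at col 3 lands with bottom-row=2; cleared 0 line(s) (total 0); column heights now [0 0 0 3 4 4 2], max=4
Drop 3: J rot0 at col 1 lands with bottom-row=3; cleared 0 line(s) (total 0); column heights now [0 5 4 4 4 4 2], max=5
Test piece O rot0 at col 3 (width 2): heights before test = [0 5 4 4 4 4 2]; fits = True

Answer: yes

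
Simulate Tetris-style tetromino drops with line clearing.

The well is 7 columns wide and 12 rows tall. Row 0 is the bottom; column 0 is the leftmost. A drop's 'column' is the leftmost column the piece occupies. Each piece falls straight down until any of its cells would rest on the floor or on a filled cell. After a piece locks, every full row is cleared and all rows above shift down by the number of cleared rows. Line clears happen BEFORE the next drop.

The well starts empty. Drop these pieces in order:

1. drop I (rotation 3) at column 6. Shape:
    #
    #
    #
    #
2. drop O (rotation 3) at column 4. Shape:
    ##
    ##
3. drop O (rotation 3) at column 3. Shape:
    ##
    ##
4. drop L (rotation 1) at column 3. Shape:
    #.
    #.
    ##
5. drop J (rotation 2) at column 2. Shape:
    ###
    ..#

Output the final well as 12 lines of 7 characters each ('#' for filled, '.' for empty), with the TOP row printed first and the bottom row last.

Drop 1: I rot3 at col 6 lands with bottom-row=0; cleared 0 line(s) (total 0); column heights now [0 0 0 0 0 0 4], max=4
Drop 2: O rot3 at col 4 lands with bottom-row=0; cleared 0 line(s) (total 0); column heights now [0 0 0 0 2 2 4], max=4
Drop 3: O rot3 at col 3 lands with bottom-row=2; cleared 0 line(s) (total 0); column heights now [0 0 0 4 4 2 4], max=4
Drop 4: L rot1 at col 3 lands with bottom-row=4; cleared 0 line(s) (total 0); column heights now [0 0 0 7 5 2 4], max=7
Drop 5: J rot2 at col 2 lands with bottom-row=6; cleared 0 line(s) (total 0); column heights now [0 0 8 8 8 2 4], max=8

Answer: .......
.......
.......
.......
..###..
...##..
...#...
...##..
...##.#
...##.#
....###
....###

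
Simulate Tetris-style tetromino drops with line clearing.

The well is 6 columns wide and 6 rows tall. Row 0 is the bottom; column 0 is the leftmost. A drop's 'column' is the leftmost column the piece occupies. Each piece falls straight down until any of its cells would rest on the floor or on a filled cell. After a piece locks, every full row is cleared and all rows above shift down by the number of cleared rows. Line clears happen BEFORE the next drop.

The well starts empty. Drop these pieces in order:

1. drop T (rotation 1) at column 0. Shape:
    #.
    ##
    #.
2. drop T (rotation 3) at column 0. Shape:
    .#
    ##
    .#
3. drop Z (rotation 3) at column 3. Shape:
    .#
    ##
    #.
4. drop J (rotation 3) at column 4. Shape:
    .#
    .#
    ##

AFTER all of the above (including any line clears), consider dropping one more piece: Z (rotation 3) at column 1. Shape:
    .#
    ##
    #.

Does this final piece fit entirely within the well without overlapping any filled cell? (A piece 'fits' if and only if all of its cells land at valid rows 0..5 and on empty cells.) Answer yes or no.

Answer: no

Derivation:
Drop 1: T rot1 at col 0 lands with bottom-row=0; cleared 0 line(s) (total 0); column heights now [3 2 0 0 0 0], max=3
Drop 2: T rot3 at col 0 lands with bottom-row=2; cleared 0 line(s) (total 0); column heights now [4 5 0 0 0 0], max=5
Drop 3: Z rot3 at col 3 lands with bottom-row=0; cleared 0 line(s) (total 0); column heights now [4 5 0 2 3 0], max=5
Drop 4: J rot3 at col 4 lands with bottom-row=3; cleared 0 line(s) (total 0); column heights now [4 5 0 2 4 6], max=6
Test piece Z rot3 at col 1 (width 2): heights before test = [4 5 0 2 4 6]; fits = False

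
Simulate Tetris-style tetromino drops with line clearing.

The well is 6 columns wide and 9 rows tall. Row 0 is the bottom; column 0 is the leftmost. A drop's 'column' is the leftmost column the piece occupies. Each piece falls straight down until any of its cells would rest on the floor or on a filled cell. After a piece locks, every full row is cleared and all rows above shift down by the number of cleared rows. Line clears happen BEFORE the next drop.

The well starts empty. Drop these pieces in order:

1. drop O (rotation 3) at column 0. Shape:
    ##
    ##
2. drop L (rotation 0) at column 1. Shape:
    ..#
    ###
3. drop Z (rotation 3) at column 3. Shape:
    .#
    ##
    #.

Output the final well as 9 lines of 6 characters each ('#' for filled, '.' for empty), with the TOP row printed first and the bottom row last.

Drop 1: O rot3 at col 0 lands with bottom-row=0; cleared 0 line(s) (total 0); column heights now [2 2 0 0 0 0], max=2
Drop 2: L rot0 at col 1 lands with bottom-row=2; cleared 0 line(s) (total 0); column heights now [2 3 3 4 0 0], max=4
Drop 3: Z rot3 at col 3 lands with bottom-row=4; cleared 0 line(s) (total 0); column heights now [2 3 3 6 7 0], max=7

Answer: ......
......
....#.
...##.
...#..
...#..
.###..
##....
##....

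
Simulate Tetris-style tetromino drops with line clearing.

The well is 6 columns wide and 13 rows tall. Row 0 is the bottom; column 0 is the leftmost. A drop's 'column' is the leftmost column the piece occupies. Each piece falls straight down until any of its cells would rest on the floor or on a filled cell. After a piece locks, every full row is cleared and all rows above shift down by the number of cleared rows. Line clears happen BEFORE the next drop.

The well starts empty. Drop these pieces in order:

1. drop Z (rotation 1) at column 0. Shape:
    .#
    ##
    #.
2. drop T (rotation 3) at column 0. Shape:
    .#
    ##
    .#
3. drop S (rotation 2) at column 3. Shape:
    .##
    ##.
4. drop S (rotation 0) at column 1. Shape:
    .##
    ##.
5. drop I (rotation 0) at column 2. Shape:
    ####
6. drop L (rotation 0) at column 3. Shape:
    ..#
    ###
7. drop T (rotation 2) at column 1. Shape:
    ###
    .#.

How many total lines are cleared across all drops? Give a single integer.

Answer: 0

Derivation:
Drop 1: Z rot1 at col 0 lands with bottom-row=0; cleared 0 line(s) (total 0); column heights now [2 3 0 0 0 0], max=3
Drop 2: T rot3 at col 0 lands with bottom-row=3; cleared 0 line(s) (total 0); column heights now [5 6 0 0 0 0], max=6
Drop 3: S rot2 at col 3 lands with bottom-row=0; cleared 0 line(s) (total 0); column heights now [5 6 0 1 2 2], max=6
Drop 4: S rot0 at col 1 lands with bottom-row=6; cleared 0 line(s) (total 0); column heights now [5 7 8 8 2 2], max=8
Drop 5: I rot0 at col 2 lands with bottom-row=8; cleared 0 line(s) (total 0); column heights now [5 7 9 9 9 9], max=9
Drop 6: L rot0 at col 3 lands with bottom-row=9; cleared 0 line(s) (total 0); column heights now [5 7 9 10 10 11], max=11
Drop 7: T rot2 at col 1 lands with bottom-row=9; cleared 0 line(s) (total 0); column heights now [5 11 11 11 10 11], max=11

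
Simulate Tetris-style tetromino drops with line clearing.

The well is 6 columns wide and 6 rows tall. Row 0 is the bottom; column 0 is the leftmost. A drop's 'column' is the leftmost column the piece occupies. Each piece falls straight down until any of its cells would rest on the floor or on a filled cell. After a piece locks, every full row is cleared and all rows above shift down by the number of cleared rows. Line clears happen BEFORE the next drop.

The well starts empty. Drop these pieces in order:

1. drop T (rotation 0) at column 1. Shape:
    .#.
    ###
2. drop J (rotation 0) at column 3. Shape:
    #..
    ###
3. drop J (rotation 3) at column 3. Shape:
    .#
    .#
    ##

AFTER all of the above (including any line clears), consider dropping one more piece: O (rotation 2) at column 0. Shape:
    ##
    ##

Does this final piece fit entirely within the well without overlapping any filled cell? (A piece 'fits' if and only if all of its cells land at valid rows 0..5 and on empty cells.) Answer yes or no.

Drop 1: T rot0 at col 1 lands with bottom-row=0; cleared 0 line(s) (total 0); column heights now [0 1 2 1 0 0], max=2
Drop 2: J rot0 at col 3 lands with bottom-row=1; cleared 0 line(s) (total 0); column heights now [0 1 2 3 2 2], max=3
Drop 3: J rot3 at col 3 lands with bottom-row=3; cleared 0 line(s) (total 0); column heights now [0 1 2 4 6 2], max=6
Test piece O rot2 at col 0 (width 2): heights before test = [0 1 2 4 6 2]; fits = True

Answer: yes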